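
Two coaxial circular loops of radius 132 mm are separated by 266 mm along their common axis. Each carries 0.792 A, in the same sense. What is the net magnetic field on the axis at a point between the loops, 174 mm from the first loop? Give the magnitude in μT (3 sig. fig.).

Each loop contributes B = μ₀IR²/[2(R²+z²)^(3/2)] on the axis, with z measured from that loop.
Loop 1 (z = 0.174 m): B₁ = 8.32×10⁻⁷ T. Loop 2 (z = 0.092 m): B₂ = 2.08×10⁻⁶ T.
The fields add: B = B₁ + B₂ = 2.91×10⁻⁶ T.

B ≈ 2.91 μT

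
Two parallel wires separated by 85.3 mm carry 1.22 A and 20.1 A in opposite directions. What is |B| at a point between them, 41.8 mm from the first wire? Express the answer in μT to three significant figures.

B ≈ 98.3 μT

Each long wire gives B = μ₀I/(2πd). Distances are d₁ = 0.0418 m and d₂ = 0.0435 m.
B₁ = 5.84×10⁻⁶ T, B₂ = 9.24×10⁻⁵ T.
Between antiparallel currents both contributions point the same way, so they add. B = B₁ + B₂ = 5.84×10⁻⁶ + 9.24×10⁻⁵ = 9.83×10⁻⁵ T.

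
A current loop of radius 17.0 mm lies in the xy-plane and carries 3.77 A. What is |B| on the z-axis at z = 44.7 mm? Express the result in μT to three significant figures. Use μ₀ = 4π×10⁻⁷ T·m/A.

B ≈ 6.26 μT

On the axis of a circular loop, B = μ₀IR² / [2(R²+z²)^(3/2)].
R² + z² = (0.017)² + (0.0447)² = 0.002287 m², and (R²+z²)^(3/2) = 1.09×10⁻⁴ m³.
B = (4π×10⁻⁷ × 3.77 × 0.000289) / (2 × 1.09×10⁻⁴) = 6.26×10⁻⁶ T.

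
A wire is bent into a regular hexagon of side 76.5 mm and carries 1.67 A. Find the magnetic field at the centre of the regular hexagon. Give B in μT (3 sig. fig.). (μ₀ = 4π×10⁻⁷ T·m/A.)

Each side is a finite straight segment at perpendicular distance d = a/(2 tan(π/6)) = 0.06625 m from the centre, with end-angles ±π/6.
One side contributes B₁ = (μ₀I/4πd)·2 sin(π/6) = 2.52×10⁻⁶ T.
All 6 sides add in the same direction: B = 6 × 2.52×10⁻⁶ = 1.51×10⁻⁵ T.

B ≈ 15.1 μT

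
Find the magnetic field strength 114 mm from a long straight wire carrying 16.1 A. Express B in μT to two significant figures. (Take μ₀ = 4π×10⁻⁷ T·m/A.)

B ≈ 28 μT

For an infinitely long straight wire, B = μ₀I/(2πd).
B = (4π×10⁻⁷ × 16.1) / (2π × 0.114) = 2.82×10⁻⁵ T.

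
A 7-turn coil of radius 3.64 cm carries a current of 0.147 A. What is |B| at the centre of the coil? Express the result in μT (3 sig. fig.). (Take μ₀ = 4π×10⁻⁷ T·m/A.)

B ≈ 17.8 μT

For an N-turn flat coil, B = Nμ₀I/(2R) with R = 0.0364 m.
B = 7 × 2.54×10⁻⁶ T = 1.78×10⁻⁵ T.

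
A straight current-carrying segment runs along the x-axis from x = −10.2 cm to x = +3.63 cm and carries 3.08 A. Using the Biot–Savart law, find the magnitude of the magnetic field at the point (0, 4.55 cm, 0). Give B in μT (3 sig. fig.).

For a finite straight segment, B = (μ₀I/4πd)(sinθ₁ + sinθ₂), where θ₁, θ₂ are the angles from the perpendicular to each end.
The perpendicular distance is d = 0.0455 m; the end-offsets along the wire are a = 0.102 m and b = 0.0363 m.
sinθ₁ = 0.102/√(0.102²+0.0455²) = 0.9133; sinθ₂ = 0.0363/√(0.0363²+0.0455²) = 0.6236.
B = (4π×10⁻⁷ × 3.08) / (4π × 0.0455) × (0.9133 + 0.6236) = 1.04×10⁻⁵ T.

B ≈ 10.4 μT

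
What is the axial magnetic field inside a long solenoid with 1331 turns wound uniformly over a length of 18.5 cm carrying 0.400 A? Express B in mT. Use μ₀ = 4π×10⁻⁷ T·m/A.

Inside a long solenoid, B = μ₀nI with n = 7195 turns/m.
B = 4π×10⁻⁷ × 7195 × 0.400 = 3.62×10⁻³ T.

B ≈ 3.62 mT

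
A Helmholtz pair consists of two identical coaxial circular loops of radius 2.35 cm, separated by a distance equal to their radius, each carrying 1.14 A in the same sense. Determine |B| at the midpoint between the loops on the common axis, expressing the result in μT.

B ≈ 43.6 μT

Each loop contributes B = μ₀IR²/[2(R²+z²)^(3/2)] on the axis, with z measured from that loop.
Loop 1 (z = 0.01175 m): B₁ = 2.18×10⁻⁵ T. Loop 2 (z = 0.01175 m): B₂ = 2.18×10⁻⁵ T.
The fields add: B = B₁ + B₂ = 4.36×10⁻⁵ T.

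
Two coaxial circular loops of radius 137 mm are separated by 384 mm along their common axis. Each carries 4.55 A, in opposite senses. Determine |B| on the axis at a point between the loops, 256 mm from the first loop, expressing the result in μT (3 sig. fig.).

B ≈ 5.95 μT

Each loop contributes B = μ₀IR²/[2(R²+z²)^(3/2)] on the axis, with z measured from that loop.
Loop 1 (z = 0.256 m): B₁ = 2.19×10⁻⁶ T. Loop 2 (z = 0.128 m): B₂ = 8.14×10⁻⁶ T.
The fields oppose: B = |B₁ − B₂| = 5.95×10⁻⁶ T.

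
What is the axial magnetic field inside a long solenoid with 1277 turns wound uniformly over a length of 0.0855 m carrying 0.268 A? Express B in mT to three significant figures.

Inside a long solenoid, B = μ₀nI with n = 1.494×10⁴ turns/m.
B = 4π×10⁻⁷ × 1.494×10⁴ × 0.268 = 5.03×10⁻³ T.

B ≈ 5.03 mT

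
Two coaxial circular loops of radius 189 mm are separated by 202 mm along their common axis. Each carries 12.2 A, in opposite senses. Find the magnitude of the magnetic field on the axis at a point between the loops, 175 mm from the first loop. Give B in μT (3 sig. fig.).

B ≈ 23.3 μT

Each loop contributes B = μ₀IR²/[2(R²+z²)^(3/2)] on the axis, with z measured from that loop.
Loop 1 (z = 0.175 m): B₁ = 1.60×10⁻⁵ T. Loop 2 (z = 0.027 m): B₂ = 3.93×10⁻⁵ T.
The fields oppose: B = |B₁ − B₂| = 2.33×10⁻⁵ T.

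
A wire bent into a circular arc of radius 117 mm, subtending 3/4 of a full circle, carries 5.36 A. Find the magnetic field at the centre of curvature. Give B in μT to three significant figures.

B ≈ 21.6 μT

The Biot–Savart field of a circular arc at its centre is B = μ₀Iφ/(4πR), with φ = 4.712 rad.
B = (4π×10⁻⁷ × 5.36 × 4.712) / (4π × 0.117) = 2.16×10⁻⁵ T.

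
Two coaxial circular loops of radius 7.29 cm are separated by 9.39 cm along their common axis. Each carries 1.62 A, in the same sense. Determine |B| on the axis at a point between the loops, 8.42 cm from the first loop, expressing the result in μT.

B ≈ 17.5 μT

Each loop contributes B = μ₀IR²/[2(R²+z²)^(3/2)] on the axis, with z measured from that loop.
Loop 1 (z = 0.0842 m): B₁ = 3.92×10⁻⁶ T. Loop 2 (z = 0.0097 m): B₂ = 1.36×10⁻⁵ T.
The fields add: B = B₁ + B₂ = 1.75×10⁻⁵ T.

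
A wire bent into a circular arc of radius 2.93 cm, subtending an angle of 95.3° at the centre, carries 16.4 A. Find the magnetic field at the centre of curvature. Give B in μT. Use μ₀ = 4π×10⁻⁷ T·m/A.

The Biot–Savart field of a circular arc at its centre is B = μ₀Iφ/(4πR), with φ = 1.663 rad.
B = (4π×10⁻⁷ × 16.4 × 1.663) / (4π × 0.0293) = 9.31×10⁻⁵ T.

B ≈ 93.1 μT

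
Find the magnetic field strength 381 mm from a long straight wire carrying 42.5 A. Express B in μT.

B ≈ 22.3 μT

For an infinitely long straight wire, B = μ₀I/(2πd).
B = (4π×10⁻⁷ × 42.5) / (2π × 0.381) = 2.23×10⁻⁵ T.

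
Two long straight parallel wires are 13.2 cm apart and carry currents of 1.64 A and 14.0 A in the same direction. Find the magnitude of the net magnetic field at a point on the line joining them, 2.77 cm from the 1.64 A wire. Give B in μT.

Each long wire gives B = μ₀I/(2πd). Distances are d₁ = 0.0277 m and d₂ = 0.1043 m.
B₁ = 1.18×10⁻⁵ T, B₂ = 2.68×10⁻⁵ T.
Between parallel currents the two contributions point in opposite directions, so they subtract. B = |B₁ − B₂| = |1.18×10⁻⁵ − 2.68×10⁻⁵| = 1.50×10⁻⁵ T.

B ≈ 15.0 μT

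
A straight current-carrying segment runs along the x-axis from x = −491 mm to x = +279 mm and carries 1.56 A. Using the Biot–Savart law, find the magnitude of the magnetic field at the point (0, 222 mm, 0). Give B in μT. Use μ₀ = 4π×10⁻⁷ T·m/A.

B ≈ 1.19 μT

For a finite straight segment, B = (μ₀I/4πd)(sinθ₁ + sinθ₂), where θ₁, θ₂ are the angles from the perpendicular to each end.
The perpendicular distance is d = 0.222 m; the end-offsets along the wire are a = 0.491 m and b = 0.279 m.
sinθ₁ = 0.491/√(0.491²+0.222²) = 0.9112; sinθ₂ = 0.279/√(0.279²+0.222²) = 0.7825.
B = (4π×10⁻⁷ × 1.56) / (4π × 0.222) × (0.9112 + 0.7825) = 1.19×10⁻⁶ T.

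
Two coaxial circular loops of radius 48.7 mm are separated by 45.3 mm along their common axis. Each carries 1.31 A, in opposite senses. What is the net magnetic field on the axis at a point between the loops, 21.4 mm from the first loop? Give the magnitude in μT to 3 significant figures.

B ≈ 0.741 μT

Each loop contributes B = μ₀IR²/[2(R²+z²)^(3/2)] on the axis, with z measured from that loop.
Loop 1 (z = 0.0214 m): B₁ = 1.30×10⁻⁵ T. Loop 2 (z = 0.0239 m): B₂ = 1.22×10⁻⁵ T.
The fields oppose: B = |B₁ − B₂| = 7.41×10⁻⁷ T.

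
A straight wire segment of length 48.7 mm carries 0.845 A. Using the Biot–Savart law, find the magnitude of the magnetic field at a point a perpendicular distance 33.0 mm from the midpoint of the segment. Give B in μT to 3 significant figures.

For a finite straight segment, B = (μ₀I/4πd)(sinθ₁ + sinθ₂), where θ₁, θ₂ are the angles from the perpendicular to each end.
The perpendicular from the point meets the wire at its midpoint, so each end is L/2 = 0.02435 m away along the wire.
sinθ₁ = 0.02435/√(0.02435²+0.033²) = 0.5937; sinθ₂ = 0.02435/√(0.02435²+0.033²) = 0.5937.
B = (4π×10⁻⁷ × 0.845) / (4π × 0.033) × (0.5937 + 0.5937) = 3.04×10⁻⁶ T.

B ≈ 3.04 μT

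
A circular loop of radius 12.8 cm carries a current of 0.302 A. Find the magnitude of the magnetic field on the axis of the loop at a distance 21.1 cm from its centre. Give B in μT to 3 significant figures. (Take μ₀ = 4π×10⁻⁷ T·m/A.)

On the axis of a circular loop, B = μ₀IR² / [2(R²+z²)^(3/2)].
R² + z² = (0.128)² + (0.211)² = 0.06091 m², and (R²+z²)^(3/2) = 1.50×10⁻² m³.
B = (4π×10⁻⁷ × 0.302 × 0.01638) / (2 × 1.50×10⁻²) = 2.07×10⁻⁷ T.

B ≈ 0.207 μT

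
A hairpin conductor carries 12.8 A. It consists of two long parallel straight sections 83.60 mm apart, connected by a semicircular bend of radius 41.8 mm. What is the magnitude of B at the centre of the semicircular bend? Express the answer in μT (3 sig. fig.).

B ≈ 157 μT

The semicircular arc contributes B_arc = μ₀I·π/(4πR) = μ₀I/(4R) = 9.62×10⁻⁵ T.
Each semi-infinite lead is at perpendicular distance R = 0.0418 m from the centre, with the perpendicular foot at its near end, so it contributes μ₀I/(4πR); both point the same way, together 6.12×10⁻⁵ T.
Arc and leads all point the same direction: B = 9.62×10⁻⁵ + 6.12×10⁻⁵ = 1.57×10⁻⁴ T.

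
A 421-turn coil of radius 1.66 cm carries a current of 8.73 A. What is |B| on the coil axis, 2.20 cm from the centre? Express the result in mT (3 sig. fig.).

B ≈ 30.4 mT

For an N-turn flat coil, B = Nμ₀IR²/[2(R²+z²)^(3/2)] with R = 0.0166 m, z = 0.022 m.
B = 421 × 7.22×10⁻⁵ T = 3.04×10⁻² T.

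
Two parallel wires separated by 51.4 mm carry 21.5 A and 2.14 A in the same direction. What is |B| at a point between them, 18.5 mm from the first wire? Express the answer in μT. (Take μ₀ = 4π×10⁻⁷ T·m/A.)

B ≈ 219 μT

Each long wire gives B = μ₀I/(2πd). Distances are d₁ = 0.0185 m and d₂ = 0.0329 m.
B₁ = 2.32×10⁻⁴ T, B₂ = 1.30×10⁻⁵ T.
Between parallel currents the two contributions point in opposite directions, so they subtract. B = |B₁ − B₂| = |2.32×10⁻⁴ − 1.30×10⁻⁵| = 2.19×10⁻⁴ T.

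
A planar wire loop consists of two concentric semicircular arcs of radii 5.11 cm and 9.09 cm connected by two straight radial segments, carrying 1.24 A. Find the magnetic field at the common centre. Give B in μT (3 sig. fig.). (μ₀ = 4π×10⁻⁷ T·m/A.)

B ≈ 3.34 μT

The radial connectors point toward the centre, so dl × r̂ = 0 and they contribute nothing.
Each semicircle gives μ₀I/(4R): inner arc 7.62×10⁻⁶ T, outer arc 4.29×10⁻⁶ T.
The two arcs carry current in opposite angular senses, so their fields oppose: B = |7.62×10⁻⁶ − 4.29×10⁻⁶| = 3.34×10⁻⁶ T.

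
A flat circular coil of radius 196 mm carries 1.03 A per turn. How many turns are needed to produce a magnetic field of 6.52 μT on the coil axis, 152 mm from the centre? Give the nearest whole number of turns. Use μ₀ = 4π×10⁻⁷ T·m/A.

N = 4

For an N-turn coil, B = Nμ₀IR²/[2(R²+z²)^(3/2)]. A single turn gives B₁ = 1.63×10⁻⁶ T with R = 0.196 m, z = 0.152 m.
N = B/B₁ = 6.52×10⁻⁶ / 1.63×10⁻⁶ = 4.00.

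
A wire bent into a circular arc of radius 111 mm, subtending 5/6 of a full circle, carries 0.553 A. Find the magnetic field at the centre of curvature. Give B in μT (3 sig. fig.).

B ≈ 2.61 μT

The Biot–Savart field of a circular arc at its centre is B = μ₀Iφ/(4πR), with φ = 5.236 rad.
B = (4π×10⁻⁷ × 0.553 × 5.236) / (4π × 0.111) = 2.61×10⁻⁶ T.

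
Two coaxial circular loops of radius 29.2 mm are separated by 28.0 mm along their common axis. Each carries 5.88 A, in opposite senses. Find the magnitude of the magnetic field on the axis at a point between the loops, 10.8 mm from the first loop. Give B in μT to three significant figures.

B ≈ 23.5 μT

Each loop contributes B = μ₀IR²/[2(R²+z²)^(3/2)] on the axis, with z measured from that loop.
Loop 1 (z = 0.0108 m): B₁ = 1.04×10⁻⁴ T. Loop 2 (z = 0.0172 m): B₂ = 8.09×10⁻⁵ T.
The fields oppose: B = |B₁ − B₂| = 2.35×10⁻⁵ T.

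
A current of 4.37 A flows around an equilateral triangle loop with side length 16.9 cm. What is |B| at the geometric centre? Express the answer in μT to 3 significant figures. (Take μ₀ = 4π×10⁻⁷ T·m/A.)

Each side is a finite straight segment at perpendicular distance d = a/(2 tan(π/3)) = 0.04879 m from the centre, with end-angles ±π/3.
One side contributes B₁ = (μ₀I/4πd)·2 sin(π/3) = 1.55×10⁻⁵ T.
All 3 sides add in the same direction: B = 3 × 1.55×10⁻⁵ = 4.65×10⁻⁵ T.

B ≈ 46.5 μT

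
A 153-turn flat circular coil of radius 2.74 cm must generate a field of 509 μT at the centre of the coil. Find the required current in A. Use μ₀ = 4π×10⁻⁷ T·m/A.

For an N-turn coil, B = Nμ₀I/(2R) with R = 0.0274 m, so I = 2RB/(Nμ₀) = 2 × 0.0274 × 5.09×10⁻⁴ / (153 × 4π×10⁻⁷) = 0.145 A.

I ≈ 0.145 A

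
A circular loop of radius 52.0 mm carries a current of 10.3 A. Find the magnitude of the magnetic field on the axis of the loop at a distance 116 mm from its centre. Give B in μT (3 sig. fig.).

B ≈ 8.52 μT

On the axis of a circular loop, B = μ₀IR² / [2(R²+z²)^(3/2)].
R² + z² = (0.052)² + (0.116)² = 0.01616 m², and (R²+z²)^(3/2) = 2.05×10⁻³ m³.
B = (4π×10⁻⁷ × 10.3 × 0.002704) / (2 × 2.05×10⁻³) = 8.52×10⁻⁶ T.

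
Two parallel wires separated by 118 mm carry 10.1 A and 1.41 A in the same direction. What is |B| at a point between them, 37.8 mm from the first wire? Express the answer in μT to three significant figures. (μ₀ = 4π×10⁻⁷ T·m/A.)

Each long wire gives B = μ₀I/(2πd). Distances are d₁ = 0.0378 m and d₂ = 0.0802 m.
B₁ = 5.34×10⁻⁵ T, B₂ = 3.52×10⁻⁶ T.
Between parallel currents the two contributions point in opposite directions, so they subtract. B = |B₁ − B₂| = |5.34×10⁻⁵ − 3.52×10⁻⁶| = 4.99×10⁻⁵ T.

B ≈ 49.9 μT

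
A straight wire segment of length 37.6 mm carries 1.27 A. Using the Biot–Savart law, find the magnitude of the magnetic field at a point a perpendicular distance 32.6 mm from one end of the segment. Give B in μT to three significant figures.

For a finite straight segment, B = (μ₀I/4πd)(sinθ₁ + sinθ₂), where θ₁, θ₂ are the angles from the perpendicular to each end.
The perpendicular foot is at one end, so the two end-offsets along the wire are 0 and L = 0.0376 m.
sinθ₁ = 0/√(0²+0.0326²) = 0.0000; sinθ₂ = 0.0376/√(0.0376²+0.0326²) = 0.7556.
B = (4π×10⁻⁷ × 1.27) / (4π × 0.0326) × (0.0000 + 0.7556) = 2.94×10⁻⁶ T.

B ≈ 2.94 μT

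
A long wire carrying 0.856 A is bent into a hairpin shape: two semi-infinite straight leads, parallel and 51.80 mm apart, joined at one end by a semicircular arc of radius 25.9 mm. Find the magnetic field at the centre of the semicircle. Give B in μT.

B ≈ 17.0 μT

The semicircular arc contributes B_arc = μ₀I·π/(4πR) = μ₀I/(4R) = 1.04×10⁻⁵ T.
Each semi-infinite lead is at perpendicular distance R = 0.0259 m from the centre, with the perpendicular foot at its near end, so it contributes μ₀I/(4πR); both point the same way, together 6.61×10⁻⁶ T.
Arc and leads all point the same direction: B = 1.04×10⁻⁵ + 6.61×10⁻⁶ = 1.70×10⁻⁵ T.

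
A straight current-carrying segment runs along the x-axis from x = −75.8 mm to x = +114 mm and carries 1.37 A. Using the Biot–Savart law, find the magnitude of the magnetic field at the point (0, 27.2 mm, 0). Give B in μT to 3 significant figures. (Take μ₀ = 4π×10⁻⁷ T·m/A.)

B ≈ 9.64 μT

For a finite straight segment, B = (μ₀I/4πd)(sinθ₁ + sinθ₂), where θ₁, θ₂ are the angles from the perpendicular to each end.
The perpendicular distance is d = 0.0272 m; the end-offsets along the wire are a = 0.0758 m and b = 0.114 m.
sinθ₁ = 0.0758/√(0.0758²+0.0272²) = 0.9412; sinθ₂ = 0.114/√(0.114²+0.0272²) = 0.9727.
B = (4π×10⁻⁷ × 1.37) / (4π × 0.0272) × (0.9412 + 0.9727) = 9.64×10⁻⁶ T.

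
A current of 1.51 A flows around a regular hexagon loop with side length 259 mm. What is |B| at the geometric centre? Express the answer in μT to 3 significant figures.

B ≈ 4.04 μT

Each side is a finite straight segment at perpendicular distance d = a/(2 tan(π/6)) = 0.2243 m from the centre, with end-angles ±π/6.
One side contributes B₁ = (μ₀I/4πd)·2 sin(π/6) = 6.73×10⁻⁷ T.
All 6 sides add in the same direction: B = 6 × 6.73×10⁻⁷ = 4.04×10⁻⁶ T.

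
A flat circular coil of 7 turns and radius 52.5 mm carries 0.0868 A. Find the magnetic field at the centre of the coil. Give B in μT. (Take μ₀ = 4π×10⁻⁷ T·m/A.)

For an N-turn flat coil, B = Nμ₀I/(2R) with R = 0.0525 m.
B = 7 × 1.04×10⁻⁶ T = 7.27×10⁻⁶ T.

B ≈ 7.27 μT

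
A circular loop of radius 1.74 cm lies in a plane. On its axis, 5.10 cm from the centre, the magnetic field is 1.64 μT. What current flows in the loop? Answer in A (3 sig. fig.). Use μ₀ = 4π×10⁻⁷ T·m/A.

I ≈ 1.35 A

On the axis of a loop, B = μ₀IR²/[2(R²+z²)^(3/2)], so I = 2B(R²+z²)^(3/2)/(μ₀R²).
R² + z² = 0.0003028 + 0.002601 = 0.002904 m²; raised to 3/2 gives 1.56×10⁻⁴ m³.
I = 2 × 1.64×10⁻⁶ × 1.56×10⁻⁴ / (1.26×10⁻⁶ × 0.0003028) = 1.35 A.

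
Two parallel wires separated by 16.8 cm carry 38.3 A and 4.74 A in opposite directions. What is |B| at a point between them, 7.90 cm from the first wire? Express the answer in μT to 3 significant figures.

B ≈ 108 μT

Each long wire gives B = μ₀I/(2πd). Distances are d₁ = 0.079 m and d₂ = 0.089 m.
B₁ = 9.70×10⁻⁵ T, B₂ = 1.07×10⁻⁵ T.
Between antiparallel currents both contributions point the same way, so they add. B = B₁ + B₂ = 9.70×10⁻⁵ + 1.07×10⁻⁵ = 1.08×10⁻⁴ T.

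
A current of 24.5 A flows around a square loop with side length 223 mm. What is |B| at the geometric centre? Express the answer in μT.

B ≈ 124 μT

Each side is a finite straight segment at perpendicular distance d = a/(2 tan(π/4)) = 0.1115 m from the centre, with end-angles ±π/4.
One side contributes B₁ = (μ₀I/4πd)·2 sin(π/4) = 3.11×10⁻⁵ T.
All 4 sides add in the same direction: B = 4 × 3.11×10⁻⁵ = 1.24×10⁻⁴ T.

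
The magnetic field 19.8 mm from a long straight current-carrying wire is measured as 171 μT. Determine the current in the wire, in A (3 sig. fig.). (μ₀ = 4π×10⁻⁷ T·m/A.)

I ≈ 16.9 A

For a long straight wire B = μ₀I/(2πd), so I = 2πdB/μ₀.
I = 2π × 0.0198 × 1.71×10⁻⁴ / (4π×10⁻⁷) = 16.9 A.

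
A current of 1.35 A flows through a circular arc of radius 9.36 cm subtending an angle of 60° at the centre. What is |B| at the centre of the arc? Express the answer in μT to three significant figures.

The Biot–Savart field of a circular arc at its centre is B = μ₀Iφ/(4πR), with φ = 1.047 rad.
B = (4π×10⁻⁷ × 1.35 × 1.047) / (4π × 0.0936) = 1.51×10⁻⁶ T.

B ≈ 1.51 μT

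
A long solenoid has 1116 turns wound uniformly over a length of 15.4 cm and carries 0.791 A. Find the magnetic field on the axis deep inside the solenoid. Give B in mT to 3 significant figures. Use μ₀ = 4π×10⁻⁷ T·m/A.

B ≈ 7.20 mT

Inside a long solenoid, B = μ₀nI with n = 7247 turns/m.
B = 4π×10⁻⁷ × 7247 × 0.791 = 7.20×10⁻³ T.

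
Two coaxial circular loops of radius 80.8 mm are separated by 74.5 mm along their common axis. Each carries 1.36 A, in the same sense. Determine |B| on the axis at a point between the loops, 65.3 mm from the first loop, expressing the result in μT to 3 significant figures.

B ≈ 15.3 μT

Each loop contributes B = μ₀IR²/[2(R²+z²)^(3/2)] on the axis, with z measured from that loop.
Loop 1 (z = 0.0653 m): B₁ = 4.98×10⁻⁶ T. Loop 2 (z = 0.0092 m): B₂ = 1.04×10⁻⁵ T.
The fields add: B = B₁ + B₂ = 1.53×10⁻⁵ T.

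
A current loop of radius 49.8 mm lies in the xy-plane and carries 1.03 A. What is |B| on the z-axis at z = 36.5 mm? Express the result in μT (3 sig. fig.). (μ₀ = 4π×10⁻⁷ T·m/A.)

B ≈ 6.82 μT

On the axis of a circular loop, B = μ₀IR² / [2(R²+z²)^(3/2)].
R² + z² = (0.0498)² + (0.0365)² = 0.003812 m², and (R²+z²)^(3/2) = 2.35×10⁻⁴ m³.
B = (4π×10⁻⁷ × 1.03 × 0.00248) / (2 × 2.35×10⁻⁴) = 6.82×10⁻⁶ T.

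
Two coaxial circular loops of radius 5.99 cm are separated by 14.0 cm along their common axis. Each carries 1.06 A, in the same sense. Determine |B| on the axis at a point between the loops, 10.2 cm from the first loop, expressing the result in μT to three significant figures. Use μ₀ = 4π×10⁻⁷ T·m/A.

B ≈ 8.14 μT

Each loop contributes B = μ₀IR²/[2(R²+z²)^(3/2)] on the axis, with z measured from that loop.
Loop 1 (z = 0.102 m): B₁ = 1.44×10⁻⁶ T. Loop 2 (z = 0.038 m): B₂ = 6.69×10⁻⁶ T.
The fields add: B = B₁ + B₂ = 8.14×10⁻⁶ T.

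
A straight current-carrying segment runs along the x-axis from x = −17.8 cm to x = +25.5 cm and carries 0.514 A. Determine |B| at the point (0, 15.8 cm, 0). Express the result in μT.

For a finite straight segment, B = (μ₀I/4πd)(sinθ₁ + sinθ₂), where θ₁, θ₂ are the angles from the perpendicular to each end.
The perpendicular distance is d = 0.158 m; the end-offsets along the wire are a = 0.178 m and b = 0.255 m.
sinθ₁ = 0.178/√(0.178²+0.158²) = 0.7479; sinθ₂ = 0.255/√(0.255²+0.158²) = 0.8501.
B = (4π×10⁻⁷ × 0.514) / (4π × 0.158) × (0.7479 + 0.8501) = 5.20×10⁻⁷ T.

B ≈ 0.520 μT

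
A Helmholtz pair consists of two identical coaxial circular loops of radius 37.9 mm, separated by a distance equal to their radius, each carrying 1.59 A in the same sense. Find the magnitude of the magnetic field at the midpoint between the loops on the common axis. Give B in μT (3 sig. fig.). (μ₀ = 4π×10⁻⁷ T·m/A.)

B ≈ 37.7 μT

Each loop contributes B = μ₀IR²/[2(R²+z²)^(3/2)] on the axis, with z measured from that loop.
Loop 1 (z = 0.01895 m): B₁ = 1.89×10⁻⁵ T. Loop 2 (z = 0.01895 m): B₂ = 1.89×10⁻⁵ T.
The fields add: B = B₁ + B₂ = 3.77×10⁻⁵ T.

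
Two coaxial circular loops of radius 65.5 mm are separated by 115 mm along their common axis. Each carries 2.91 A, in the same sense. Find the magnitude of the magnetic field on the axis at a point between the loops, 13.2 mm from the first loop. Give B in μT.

Each loop contributes B = μ₀IR²/[2(R²+z²)^(3/2)] on the axis, with z measured from that loop.
Loop 1 (z = 0.0132 m): B₁ = 2.63×10⁻⁵ T. Loop 2 (z = 0.1018 m): B₂ = 4.42×10⁻⁶ T.
The fields add: B = B₁ + B₂ = 3.07×10⁻⁵ T.

B ≈ 30.7 μT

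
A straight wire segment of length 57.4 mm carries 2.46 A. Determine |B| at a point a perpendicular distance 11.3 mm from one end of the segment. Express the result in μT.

B ≈ 21.4 μT

For a finite straight segment, B = (μ₀I/4πd)(sinθ₁ + sinθ₂), where θ₁, θ₂ are the angles from the perpendicular to each end.
The perpendicular foot is at one end, so the two end-offsets along the wire are 0 and L = 0.0574 m.
sinθ₁ = 0/√(0²+0.0113²) = 0.0000; sinθ₂ = 0.0574/√(0.0574²+0.0113²) = 0.9812.
B = (4π×10⁻⁷ × 2.46) / (4π × 0.0113) × (0.0000 + 0.9812) = 2.14×10⁻⁵ T.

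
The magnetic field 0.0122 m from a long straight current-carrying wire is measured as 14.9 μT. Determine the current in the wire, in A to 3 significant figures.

I ≈ 0.909 A

For a long straight wire B = μ₀I/(2πd), so I = 2πdB/μ₀.
I = 2π × 0.0122 × 1.49×10⁻⁵ / (4π×10⁻⁷) = 0.909 A.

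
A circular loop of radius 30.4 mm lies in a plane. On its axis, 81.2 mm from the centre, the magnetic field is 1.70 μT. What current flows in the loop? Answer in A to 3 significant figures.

I ≈ 1.91 A

On the axis of a loop, B = μ₀IR²/[2(R²+z²)^(3/2)], so I = 2B(R²+z²)^(3/2)/(μ₀R²).
R² + z² = 0.0009242 + 0.006593 = 0.007518 m²; raised to 3/2 gives 6.52×10⁻⁴ m³.
I = 2 × 1.70×10⁻⁶ × 6.52×10⁻⁴ / (1.26×10⁻⁶ × 0.0009242) = 1.91 A.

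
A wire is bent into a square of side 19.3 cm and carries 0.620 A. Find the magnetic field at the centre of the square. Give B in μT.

B ≈ 3.63 μT

Each side is a finite straight segment at perpendicular distance d = a/(2 tan(π/4)) = 0.0965 m from the centre, with end-angles ±π/4.
One side contributes B₁ = (μ₀I/4πd)·2 sin(π/4) = 9.09×10⁻⁷ T.
All 4 sides add in the same direction: B = 4 × 9.09×10⁻⁷ = 3.63×10⁻⁶ T.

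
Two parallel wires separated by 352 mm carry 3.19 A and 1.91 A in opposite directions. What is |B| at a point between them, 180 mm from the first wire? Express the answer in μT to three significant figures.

B ≈ 5.77 μT

Each long wire gives B = μ₀I/(2πd). Distances are d₁ = 0.18 m and d₂ = 0.172 m.
B₁ = 3.54×10⁻⁶ T, B₂ = 2.22×10⁻⁶ T.
Between antiparallel currents both contributions point the same way, so they add. B = B₁ + B₂ = 3.54×10⁻⁶ + 2.22×10⁻⁶ = 5.77×10⁻⁶ T.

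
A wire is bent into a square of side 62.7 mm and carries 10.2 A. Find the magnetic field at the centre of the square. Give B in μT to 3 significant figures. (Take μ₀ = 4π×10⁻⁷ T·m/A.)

B ≈ 184 μT

Each side is a finite straight segment at perpendicular distance d = a/(2 tan(π/4)) = 0.03135 m from the centre, with end-angles ±π/4.
One side contributes B₁ = (μ₀I/4πd)·2 sin(π/4) = 4.60×10⁻⁵ T.
All 4 sides add in the same direction: B = 4 × 4.60×10⁻⁵ = 1.84×10⁻⁴ T.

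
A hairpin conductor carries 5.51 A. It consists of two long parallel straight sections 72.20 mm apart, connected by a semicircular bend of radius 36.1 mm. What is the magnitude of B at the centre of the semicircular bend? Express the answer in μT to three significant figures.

The semicircular arc contributes B_arc = μ₀I·π/(4πR) = μ₀I/(4R) = 4.80×10⁻⁵ T.
Each semi-infinite lead is at perpendicular distance R = 0.0361 m from the centre, with the perpendicular foot at its near end, so it contributes μ₀I/(4πR); both point the same way, together 3.05×10⁻⁵ T.
Arc and leads all point the same direction: B = 4.80×10⁻⁵ + 3.05×10⁻⁵ = 7.85×10⁻⁵ T.

B ≈ 78.5 μT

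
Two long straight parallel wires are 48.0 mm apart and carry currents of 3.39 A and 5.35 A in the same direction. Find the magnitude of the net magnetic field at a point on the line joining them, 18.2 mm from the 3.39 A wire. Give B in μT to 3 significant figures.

Each long wire gives B = μ₀I/(2πd). Distances are d₁ = 0.0182 m and d₂ = 0.0298 m.
B₁ = 3.73×10⁻⁵ T, B₂ = 3.59×10⁻⁵ T.
Between parallel currents the two contributions point in opposite directions, so they subtract. B = |B₁ − B₂| = |3.73×10⁻⁵ − 3.59×10⁻⁵| = 1.35×10⁻⁶ T.

B ≈ 1.35 μT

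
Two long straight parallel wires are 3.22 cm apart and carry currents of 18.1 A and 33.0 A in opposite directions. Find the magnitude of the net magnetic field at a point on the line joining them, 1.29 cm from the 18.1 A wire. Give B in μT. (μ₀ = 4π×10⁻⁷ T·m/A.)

B ≈ 623 μT

Each long wire gives B = μ₀I/(2πd). Distances are d₁ = 0.0129 m and d₂ = 0.0193 m.
B₁ = 2.81×10⁻⁴ T, B₂ = 3.42×10⁻⁴ T.
Between antiparallel currents both contributions point the same way, so they add. B = B₁ + B₂ = 2.81×10⁻⁴ + 3.42×10⁻⁴ = 6.23×10⁻⁴ T.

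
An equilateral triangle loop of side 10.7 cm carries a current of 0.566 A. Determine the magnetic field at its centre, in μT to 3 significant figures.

B ≈ 9.52 μT

Each side is a finite straight segment at perpendicular distance d = a/(2 tan(π/3)) = 0.03089 m from the centre, with end-angles ±π/3.
One side contributes B₁ = (μ₀I/4πd)·2 sin(π/3) = 3.17×10⁻⁶ T.
All 3 sides add in the same direction: B = 3 × 3.17×10⁻⁶ = 9.52×10⁻⁶ T.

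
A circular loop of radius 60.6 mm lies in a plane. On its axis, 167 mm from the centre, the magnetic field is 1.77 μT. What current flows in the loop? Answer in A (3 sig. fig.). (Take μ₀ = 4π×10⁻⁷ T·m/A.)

I ≈ 4.30 A

On the axis of a loop, B = μ₀IR²/[2(R²+z²)^(3/2)], so I = 2B(R²+z²)^(3/2)/(μ₀R²).
R² + z² = 0.003672 + 0.02789 = 0.03156 m²; raised to 3/2 gives 5.61×10⁻³ m³.
I = 2 × 1.77×10⁻⁶ × 5.61×10⁻³ / (1.26×10⁻⁶ × 0.003672) = 4.30 A.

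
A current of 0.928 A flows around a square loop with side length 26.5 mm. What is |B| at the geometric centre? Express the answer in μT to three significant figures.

B ≈ 39.6 μT

Each side is a finite straight segment at perpendicular distance d = a/(2 tan(π/4)) = 0.01325 m from the centre, with end-angles ±π/4.
One side contributes B₁ = (μ₀I/4πd)·2 sin(π/4) = 9.90×10⁻⁶ T.
All 4 sides add in the same direction: B = 4 × 9.90×10⁻⁶ = 3.96×10⁻⁵ T.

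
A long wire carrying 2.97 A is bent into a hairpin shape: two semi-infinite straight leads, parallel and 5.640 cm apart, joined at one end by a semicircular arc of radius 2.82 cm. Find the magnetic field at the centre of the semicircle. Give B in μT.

The semicircular arc contributes B_arc = μ₀I·π/(4πR) = μ₀I/(4R) = 3.31×10⁻⁵ T.
Each semi-infinite lead is at perpendicular distance R = 0.0282 m from the centre, with the perpendicular foot at its near end, so it contributes μ₀I/(4πR); both point the same way, together 2.11×10⁻⁵ T.
Arc and leads all point the same direction: B = 3.31×10⁻⁵ + 2.11×10⁻⁵ = 5.42×10⁻⁵ T.

B ≈ 54.2 μT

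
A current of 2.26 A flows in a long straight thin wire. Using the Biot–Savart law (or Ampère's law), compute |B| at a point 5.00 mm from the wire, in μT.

For an infinitely long straight wire, B = μ₀I/(2πd).
B = (4π×10⁻⁷ × 2.26) / (2π × 0.005) = 9.04×10⁻⁵ T.

B ≈ 90.4 μT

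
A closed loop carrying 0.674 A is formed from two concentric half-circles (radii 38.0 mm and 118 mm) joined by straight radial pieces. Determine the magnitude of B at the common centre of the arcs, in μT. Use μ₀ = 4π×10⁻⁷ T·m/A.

B ≈ 3.78 μT

The radial connectors point toward the centre, so dl × r̂ = 0 and they contribute nothing.
Each semicircle gives μ₀I/(4R): inner arc 5.57×10⁻⁶ T, outer arc 1.79×10⁻⁶ T.
The two arcs carry current in opposite angular senses, so their fields oppose: B = |5.57×10⁻⁶ − 1.79×10⁻⁶| = 3.78×10⁻⁶ T.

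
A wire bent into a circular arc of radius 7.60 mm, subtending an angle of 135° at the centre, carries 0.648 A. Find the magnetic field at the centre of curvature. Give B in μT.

B ≈ 20.1 μT

The Biot–Savart field of a circular arc at its centre is B = μ₀Iφ/(4πR), with φ = 2.356 rad.
B = (4π×10⁻⁷ × 0.648 × 2.356) / (4π × 0.0076) = 2.01×10⁻⁵ T.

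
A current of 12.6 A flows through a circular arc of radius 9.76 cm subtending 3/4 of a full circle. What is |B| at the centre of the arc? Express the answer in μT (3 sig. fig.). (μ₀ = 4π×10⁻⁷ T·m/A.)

The Biot–Savart field of a circular arc at its centre is B = μ₀Iφ/(4πR), with φ = 4.712 rad.
B = (4π×10⁻⁷ × 12.6 × 4.712) / (4π × 0.0976) = 6.08×10⁻⁵ T.

B ≈ 60.8 μT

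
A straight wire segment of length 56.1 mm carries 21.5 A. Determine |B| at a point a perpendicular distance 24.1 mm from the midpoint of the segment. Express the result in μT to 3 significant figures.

B ≈ 135 μT

For a finite straight segment, B = (μ₀I/4πd)(sinθ₁ + sinθ₂), where θ₁, θ₂ are the angles from the perpendicular to each end.
The perpendicular from the point meets the wire at its midpoint, so each end is L/2 = 0.02805 m away along the wire.
sinθ₁ = 0.02805/√(0.02805²+0.0241²) = 0.7585; sinθ₂ = 0.02805/√(0.02805²+0.0241²) = 0.7585.
B = (4π×10⁻⁷ × 21.5) / (4π × 0.0241) × (0.7585 + 0.7585) = 1.35×10⁻⁴ T.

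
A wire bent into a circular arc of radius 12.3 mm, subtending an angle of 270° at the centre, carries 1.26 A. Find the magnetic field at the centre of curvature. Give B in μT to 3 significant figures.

The Biot–Savart field of a circular arc at its centre is B = μ₀Iφ/(4πR), with φ = 4.712 rad.
B = (4π×10⁻⁷ × 1.26 × 4.712) / (4π × 0.0123) = 4.83×10⁻⁵ T.

B ≈ 48.3 μT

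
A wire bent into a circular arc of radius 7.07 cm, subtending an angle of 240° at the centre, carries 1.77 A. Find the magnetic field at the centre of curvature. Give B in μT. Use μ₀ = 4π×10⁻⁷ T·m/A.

The Biot–Savart field of a circular arc at its centre is B = μ₀Iφ/(4πR), with φ = 4.189 rad.
B = (4π×10⁻⁷ × 1.77 × 4.189) / (4π × 0.0707) = 1.05×10⁻⁵ T.

B ≈ 10.5 μT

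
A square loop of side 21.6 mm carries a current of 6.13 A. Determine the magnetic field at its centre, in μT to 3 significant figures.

B ≈ 321 μT

Each side is a finite straight segment at perpendicular distance d = a/(2 tan(π/4)) = 0.0108 m from the centre, with end-angles ±π/4.
One side contributes B₁ = (μ₀I/4πd)·2 sin(π/4) = 8.03×10⁻⁵ T.
All 4 sides add in the same direction: B = 4 × 8.03×10⁻⁵ = 3.21×10⁻⁴ T.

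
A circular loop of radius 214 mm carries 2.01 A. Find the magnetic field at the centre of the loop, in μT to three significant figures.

At the centre of a circular loop the Biot–Savart law gives B = μ₀I/(2R).
B = (4π×10⁻⁷ × 2.01) / (2 × 0.214) = 5.90×10⁻⁶ T.

B ≈ 5.90 μT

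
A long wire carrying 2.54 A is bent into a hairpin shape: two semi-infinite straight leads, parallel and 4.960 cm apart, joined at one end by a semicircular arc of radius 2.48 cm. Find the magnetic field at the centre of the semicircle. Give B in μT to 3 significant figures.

The semicircular arc contributes B_arc = μ₀I·π/(4πR) = μ₀I/(4R) = 3.22×10⁻⁵ T.
Each semi-infinite lead is at perpendicular distance R = 0.0248 m from the centre, with the perpendicular foot at its near end, so it contributes μ₀I/(4πR); both point the same way, together 2.05×10⁻⁵ T.
Arc and leads all point the same direction: B = 3.22×10⁻⁵ + 2.05×10⁻⁵ = 5.27×10⁻⁵ T.

B ≈ 52.7 μT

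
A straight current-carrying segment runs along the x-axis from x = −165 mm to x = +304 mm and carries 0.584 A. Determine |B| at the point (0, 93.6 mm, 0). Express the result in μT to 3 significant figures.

For a finite straight segment, B = (μ₀I/4πd)(sinθ₁ + sinθ₂), where θ₁, θ₂ are the angles from the perpendicular to each end.
The perpendicular distance is d = 0.0936 m; the end-offsets along the wire are a = 0.165 m and b = 0.304 m.
sinθ₁ = 0.165/√(0.165²+0.0936²) = 0.8698; sinθ₂ = 0.304/√(0.304²+0.0936²) = 0.9557.
B = (4π×10⁻⁷ × 0.584) / (4π × 0.0936) × (0.8698 + 0.9557) = 1.14×10⁻⁶ T.

B ≈ 1.14 μT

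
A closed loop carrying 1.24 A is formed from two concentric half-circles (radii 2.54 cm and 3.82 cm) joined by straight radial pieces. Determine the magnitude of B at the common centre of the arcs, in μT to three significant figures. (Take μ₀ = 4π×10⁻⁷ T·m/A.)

B ≈ 5.14 μT

The radial connectors point toward the centre, so dl × r̂ = 0 and they contribute nothing.
Each semicircle gives μ₀I/(4R): inner arc 1.53×10⁻⁵ T, outer arc 1.02×10⁻⁵ T.
The two arcs carry current in opposite angular senses, so their fields oppose: B = |1.53×10⁻⁵ − 1.02×10⁻⁵| = 5.14×10⁻⁶ T.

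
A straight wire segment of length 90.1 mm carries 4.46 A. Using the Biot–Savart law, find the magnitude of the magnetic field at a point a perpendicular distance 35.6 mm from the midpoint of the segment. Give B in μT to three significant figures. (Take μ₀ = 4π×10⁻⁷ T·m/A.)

B ≈ 19.7 μT

For a finite straight segment, B = (μ₀I/4πd)(sinθ₁ + sinθ₂), where θ₁, θ₂ are the angles from the perpendicular to each end.
The perpendicular from the point meets the wire at its midpoint, so each end is L/2 = 0.04505 m away along the wire.
sinθ₁ = 0.04505/√(0.04505²+0.0356²) = 0.7846; sinθ₂ = 0.04505/√(0.04505²+0.0356²) = 0.7846.
B = (4π×10⁻⁷ × 4.46) / (4π × 0.0356) × (0.7846 + 0.7846) = 1.97×10⁻⁵ T.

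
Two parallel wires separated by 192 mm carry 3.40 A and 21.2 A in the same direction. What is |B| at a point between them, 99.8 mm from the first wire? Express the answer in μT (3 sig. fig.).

Each long wire gives B = μ₀I/(2πd). Distances are d₁ = 0.0998 m and d₂ = 0.0922 m.
B₁ = 6.81×10⁻⁶ T, B₂ = 4.60×10⁻⁵ T.
Between parallel currents the two contributions point in opposite directions, so they subtract. B = |B₁ − B₂| = |6.81×10⁻⁶ − 4.60×10⁻⁵| = 3.92×10⁻⁵ T.

B ≈ 39.2 μT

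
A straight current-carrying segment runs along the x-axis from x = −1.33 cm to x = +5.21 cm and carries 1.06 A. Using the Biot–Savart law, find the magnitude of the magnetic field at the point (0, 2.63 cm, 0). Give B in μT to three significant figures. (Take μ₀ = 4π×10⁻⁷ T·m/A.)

For a finite straight segment, B = (μ₀I/4πd)(sinθ₁ + sinθ₂), where θ₁, θ₂ are the angles from the perpendicular to each end.
The perpendicular distance is d = 0.0263 m; the end-offsets along the wire are a = 0.0133 m and b = 0.0521 m.
sinθ₁ = 0.0133/√(0.0133²+0.0263²) = 0.4513; sinθ₂ = 0.0521/√(0.0521²+0.0263²) = 0.8927.
B = (4π×10⁻⁷ × 1.06) / (4π × 0.0263) × (0.4513 + 0.8927) = 5.42×10⁻⁶ T.

B ≈ 5.42 μT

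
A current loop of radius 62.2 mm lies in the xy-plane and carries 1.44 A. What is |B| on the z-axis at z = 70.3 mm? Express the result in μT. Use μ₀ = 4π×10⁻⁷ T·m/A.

On the axis of a circular loop, B = μ₀IR² / [2(R²+z²)^(3/2)].
R² + z² = (0.0622)² + (0.0703)² = 0.008811 m², and (R²+z²)^(3/2) = 8.27×10⁻⁴ m³.
B = (4π×10⁻⁷ × 1.44 × 0.003869) / (2 × 8.27×10⁻⁴) = 4.23×10⁻⁶ T.

B ≈ 4.23 μT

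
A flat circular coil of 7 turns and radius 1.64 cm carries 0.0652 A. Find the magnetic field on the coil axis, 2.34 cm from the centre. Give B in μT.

B ≈ 3.31 μT

For an N-turn flat coil, B = Nμ₀IR²/[2(R²+z²)^(3/2)] with R = 0.0164 m, z = 0.0234 m.
B = 7 × 4.72×10⁻⁷ T = 3.31×10⁻⁶ T.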